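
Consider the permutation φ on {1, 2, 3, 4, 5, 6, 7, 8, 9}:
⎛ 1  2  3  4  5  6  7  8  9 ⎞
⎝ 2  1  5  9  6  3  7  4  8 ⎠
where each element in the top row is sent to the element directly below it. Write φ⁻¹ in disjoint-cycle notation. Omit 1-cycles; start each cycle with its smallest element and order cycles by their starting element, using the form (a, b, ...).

(1, 2)(3, 6, 5)(4, 8, 9)

First write φ in disjoint cycles: (1, 2)(3, 5, 6)(4, 9, 8).
The inverse reverses every cycle; in canonical form, φ⁻¹ = (1, 2)(3, 6, 5)(4, 8, 9).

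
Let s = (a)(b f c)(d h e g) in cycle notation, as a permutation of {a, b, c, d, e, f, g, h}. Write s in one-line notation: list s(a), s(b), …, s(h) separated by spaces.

Reading each image from the cycles: a→a, b→f, c→b, d→h, e→g, f→c, g→d, h→e.
So the one-line form is a f b h g c d e.

a f b h g c d e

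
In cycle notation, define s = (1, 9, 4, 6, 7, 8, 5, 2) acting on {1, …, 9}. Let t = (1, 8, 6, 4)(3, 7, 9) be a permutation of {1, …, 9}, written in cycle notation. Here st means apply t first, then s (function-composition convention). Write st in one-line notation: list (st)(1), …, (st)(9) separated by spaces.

Chase each element through t then s: 1 → 8 → 5; 2 → 2 → 1; 3 → 7 → 8; 4 → 1 → 9; 5 → 5 → 2; 6 → 4 → 6; 7 → 9 → 4; 8 → 6 → 7; 9 → 3 → 3.
So st in one-line form is 5 1 8 9 2 6 4 7 3.

5 1 8 9 2 6 4 7 3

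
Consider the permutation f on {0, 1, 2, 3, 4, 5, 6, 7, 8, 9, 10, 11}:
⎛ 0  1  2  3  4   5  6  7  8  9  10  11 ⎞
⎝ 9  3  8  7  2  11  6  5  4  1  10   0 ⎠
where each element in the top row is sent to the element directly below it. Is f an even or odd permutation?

even

In disjoint-cycle form the cycle lengths are 7, 3, 1, 1.
A cycle of length ℓ contributes ℓ−1 transpositions, so f is a product of 6 + 2 = 8 transpositions — even.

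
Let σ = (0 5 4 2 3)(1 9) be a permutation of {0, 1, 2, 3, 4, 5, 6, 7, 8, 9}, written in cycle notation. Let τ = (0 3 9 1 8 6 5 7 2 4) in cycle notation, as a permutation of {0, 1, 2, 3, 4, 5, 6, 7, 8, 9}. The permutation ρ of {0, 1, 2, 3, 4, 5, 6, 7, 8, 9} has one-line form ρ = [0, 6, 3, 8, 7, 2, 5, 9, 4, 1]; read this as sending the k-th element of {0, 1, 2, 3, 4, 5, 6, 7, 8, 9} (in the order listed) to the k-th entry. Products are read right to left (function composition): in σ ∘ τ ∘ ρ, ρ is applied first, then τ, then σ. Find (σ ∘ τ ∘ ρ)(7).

9

(σ ∘ τ ∘ ρ)(7) = σ(τ(ρ(7))). ρ(7) = 9, then τ(9) = 1, then σ(1) = 9, so the result is 9.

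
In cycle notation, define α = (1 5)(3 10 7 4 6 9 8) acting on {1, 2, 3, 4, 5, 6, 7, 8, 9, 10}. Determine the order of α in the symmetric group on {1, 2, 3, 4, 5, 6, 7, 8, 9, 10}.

The cycle type of α is (7, 2, 1).
The order is lcm(7, 2) = 14.

14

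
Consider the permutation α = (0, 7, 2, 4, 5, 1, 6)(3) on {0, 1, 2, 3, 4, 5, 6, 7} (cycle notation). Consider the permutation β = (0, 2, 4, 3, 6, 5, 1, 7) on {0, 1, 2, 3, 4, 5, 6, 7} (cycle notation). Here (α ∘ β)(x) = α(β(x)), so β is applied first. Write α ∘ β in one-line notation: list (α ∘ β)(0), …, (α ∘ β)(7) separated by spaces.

4 2 5 0 3 6 1 7

For each element, apply β then α: 0 → 2 → 4; 1 → 7 → 2; 2 → 4 → 5; 3 → 6 → 0; 4 → 3 → 3; 5 → 1 → 6; 6 → 5 → 1; 7 → 0 → 7.
Collecting the images, α ∘ β = [4 2 5 0 3 6 1 7].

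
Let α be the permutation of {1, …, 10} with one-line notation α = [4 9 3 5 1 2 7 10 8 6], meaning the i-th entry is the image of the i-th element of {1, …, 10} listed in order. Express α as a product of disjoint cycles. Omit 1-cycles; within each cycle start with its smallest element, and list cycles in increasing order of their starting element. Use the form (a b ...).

(1 4 5)(2 9 8 10 6)

Start at 1 and follow images: 1 → 4 → 5 → 1, giving the cycle (1 4 5).
Repeating from the next unused element and collecting all non-trivial cycles gives (1 4 5)(2 9 8 10 6).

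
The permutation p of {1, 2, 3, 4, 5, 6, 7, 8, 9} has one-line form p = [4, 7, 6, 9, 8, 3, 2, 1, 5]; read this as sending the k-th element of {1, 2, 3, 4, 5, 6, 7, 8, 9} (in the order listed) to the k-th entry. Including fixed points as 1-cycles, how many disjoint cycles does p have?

The cycle decomposition is (1, 4, 9, 5, 8)(2, 7)(3, 6), which has 3 cycles (counting 1-cycles).

3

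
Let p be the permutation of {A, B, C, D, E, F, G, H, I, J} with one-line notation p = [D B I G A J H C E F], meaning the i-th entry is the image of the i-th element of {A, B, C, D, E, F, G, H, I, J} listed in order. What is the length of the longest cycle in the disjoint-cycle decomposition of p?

7

Decomposing into disjoint cycles gives (A, D, G, H, C, I, E)(F, J); the longest has length 7.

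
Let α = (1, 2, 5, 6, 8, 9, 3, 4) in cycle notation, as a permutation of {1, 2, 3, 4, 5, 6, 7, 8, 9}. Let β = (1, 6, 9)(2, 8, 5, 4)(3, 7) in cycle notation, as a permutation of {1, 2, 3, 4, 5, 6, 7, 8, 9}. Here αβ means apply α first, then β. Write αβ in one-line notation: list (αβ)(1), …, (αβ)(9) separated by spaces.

For each element, apply α then β: 1 → 2 → 8; 2 → 5 → 4; 3 → 4 → 2; 4 → 1 → 6; 5 → 6 → 9; 6 → 8 → 5; 7 → 7 → 3; 8 → 9 → 1; 9 → 3 → 7.
Collecting the images, αβ = [8 4 2 6 9 5 3 1 7].

8 4 2 6 9 5 3 1 7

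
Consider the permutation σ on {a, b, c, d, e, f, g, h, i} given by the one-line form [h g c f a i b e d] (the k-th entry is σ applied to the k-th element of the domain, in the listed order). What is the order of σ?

6

Decomposing into disjoint cycles gives cycle lengths 3, 3, 2, 1.
The order of σ is the least common multiple of its cycle lengths: lcm(3, 3, 2) = 6.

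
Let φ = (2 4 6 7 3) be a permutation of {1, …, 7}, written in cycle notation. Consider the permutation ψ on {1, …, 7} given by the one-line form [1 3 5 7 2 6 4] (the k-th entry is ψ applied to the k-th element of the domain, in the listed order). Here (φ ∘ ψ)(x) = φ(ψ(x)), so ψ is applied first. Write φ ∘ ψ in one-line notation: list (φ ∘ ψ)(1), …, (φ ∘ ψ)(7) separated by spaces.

1 2 5 3 4 7 6

(φ ∘ ψ)(x) = φ(ψ(x)). Computing each image: φ(ψ(1)) = φ(1) = 1, φ(ψ(2)) = φ(3) = 2, φ(ψ(3)) = φ(5) = 5, φ(ψ(4)) = φ(7) = 3, φ(ψ(5)) = φ(2) = 4, φ(ψ(6)) = φ(6) = 7, φ(ψ(7)) = φ(4) = 6.
Hence φ ∘ ψ = [1 2 5 3 4 7 6].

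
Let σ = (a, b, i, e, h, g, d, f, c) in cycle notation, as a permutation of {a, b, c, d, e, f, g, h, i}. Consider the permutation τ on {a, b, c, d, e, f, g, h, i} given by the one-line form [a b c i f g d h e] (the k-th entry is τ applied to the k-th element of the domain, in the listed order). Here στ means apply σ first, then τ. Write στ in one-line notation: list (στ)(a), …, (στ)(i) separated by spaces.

b e a g h c i d f

(στ)(x) = τ(σ(x)). Computing each image: τ(σ(a)) = τ(b) = b, τ(σ(b)) = τ(i) = e, τ(σ(c)) = τ(a) = a, τ(σ(d)) = τ(f) = g, τ(σ(e)) = τ(h) = h, τ(σ(f)) = τ(c) = c, τ(σ(g)) = τ(d) = i, τ(σ(h)) = τ(g) = d, τ(σ(i)) = τ(e) = f.
Hence στ = [b e a g h c i d f].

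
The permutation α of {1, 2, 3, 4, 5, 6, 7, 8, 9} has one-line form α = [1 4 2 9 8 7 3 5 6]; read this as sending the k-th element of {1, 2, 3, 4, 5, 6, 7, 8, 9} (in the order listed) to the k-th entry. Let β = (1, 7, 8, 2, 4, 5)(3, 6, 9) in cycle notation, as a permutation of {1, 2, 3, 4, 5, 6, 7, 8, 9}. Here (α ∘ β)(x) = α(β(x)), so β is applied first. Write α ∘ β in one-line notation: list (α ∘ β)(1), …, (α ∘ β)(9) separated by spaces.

3 9 7 8 1 6 5 4 2

For each element, apply β then α: 1 → 7 → 3; 2 → 4 → 9; 3 → 6 → 7; 4 → 5 → 8; 5 → 1 → 1; 6 → 9 → 6; 7 → 8 → 5; 8 → 2 → 4; 9 → 3 → 2.
So α ∘ β in one-line form is 3 9 7 8 1 6 5 4 2.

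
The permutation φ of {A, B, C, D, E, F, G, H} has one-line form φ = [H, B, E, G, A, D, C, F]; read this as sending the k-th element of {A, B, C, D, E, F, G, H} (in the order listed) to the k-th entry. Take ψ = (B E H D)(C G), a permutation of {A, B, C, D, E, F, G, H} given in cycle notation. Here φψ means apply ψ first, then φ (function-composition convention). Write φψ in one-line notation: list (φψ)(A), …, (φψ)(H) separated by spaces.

H A C B F D E G

For each element, apply ψ then φ: A → A → H; B → E → A; C → G → C; D → B → B; E → H → F; F → F → D; G → C → E; H → D → G.
Collecting the images, φψ = [H A C B F D E G].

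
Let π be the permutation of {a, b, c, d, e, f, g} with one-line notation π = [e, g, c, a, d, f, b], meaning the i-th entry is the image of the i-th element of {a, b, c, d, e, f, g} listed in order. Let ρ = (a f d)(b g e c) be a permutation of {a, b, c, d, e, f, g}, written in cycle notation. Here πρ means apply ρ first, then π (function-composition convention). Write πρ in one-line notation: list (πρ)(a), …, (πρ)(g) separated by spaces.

For each element, apply ρ then π: a → f → f; b → g → b; c → b → g; d → a → e; e → c → c; f → d → a; g → e → d.
Collecting the images, πρ = [f b g e c a d].

f b g e c a d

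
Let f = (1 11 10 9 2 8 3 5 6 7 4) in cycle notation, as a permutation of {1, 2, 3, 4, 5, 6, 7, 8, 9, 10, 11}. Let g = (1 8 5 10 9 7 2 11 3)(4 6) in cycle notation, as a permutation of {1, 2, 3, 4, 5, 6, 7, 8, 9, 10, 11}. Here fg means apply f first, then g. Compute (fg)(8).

1

(fg)(8) = g(f(8)). f(8) = 3, then g(3) = 1. So (fg)(8) = 1.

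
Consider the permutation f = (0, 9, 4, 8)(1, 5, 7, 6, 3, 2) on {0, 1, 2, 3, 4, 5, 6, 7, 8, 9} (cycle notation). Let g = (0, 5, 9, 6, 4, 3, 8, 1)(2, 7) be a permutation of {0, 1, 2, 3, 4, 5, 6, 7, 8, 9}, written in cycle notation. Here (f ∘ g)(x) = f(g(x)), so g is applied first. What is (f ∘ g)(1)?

First apply g: g(1) = 0, then f(0) = 9. Thus (f ∘ g)(1) = 9.

9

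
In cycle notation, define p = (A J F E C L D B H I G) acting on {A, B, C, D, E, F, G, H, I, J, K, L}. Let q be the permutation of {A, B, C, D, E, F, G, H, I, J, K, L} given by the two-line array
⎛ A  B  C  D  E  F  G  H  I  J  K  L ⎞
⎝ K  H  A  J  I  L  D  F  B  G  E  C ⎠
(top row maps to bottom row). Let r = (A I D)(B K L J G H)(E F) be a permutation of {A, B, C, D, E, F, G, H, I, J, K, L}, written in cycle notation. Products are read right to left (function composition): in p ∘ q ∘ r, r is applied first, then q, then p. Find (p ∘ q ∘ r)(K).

L

Apply the permutations in order: r(K) = L, then q(L) = C, then p(C) = L. So (p ∘ q ∘ r)(K) = L.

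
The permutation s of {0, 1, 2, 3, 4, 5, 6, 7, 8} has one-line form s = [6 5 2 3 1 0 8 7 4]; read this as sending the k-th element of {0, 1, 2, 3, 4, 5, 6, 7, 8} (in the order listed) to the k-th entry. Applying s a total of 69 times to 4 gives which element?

Tracing 4 → 1 → … returns to 4 after 6 steps, so 4 lies in a 6-cycle (0 6 8 4 1 5).
Powers repeat with period 6 on this cycle, and 69 mod 6 = 3, so s^69(4) = s^3(4).
Stepping 3 places around the cycle: 4 → 1 → 5 → 0.

0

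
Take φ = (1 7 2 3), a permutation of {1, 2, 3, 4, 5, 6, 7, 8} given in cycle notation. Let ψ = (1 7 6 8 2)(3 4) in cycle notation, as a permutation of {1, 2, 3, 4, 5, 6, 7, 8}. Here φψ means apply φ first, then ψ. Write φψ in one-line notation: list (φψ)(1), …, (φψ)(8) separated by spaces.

6 4 7 3 5 8 1 2

For each element, apply φ then ψ: 1 → 7 → 6; 2 → 3 → 4; 3 → 1 → 7; 4 → 4 → 3; 5 → 5 → 5; 6 → 6 → 8; 7 → 2 → 1; 8 → 8 → 2.
Collecting the images, φψ = [6 4 7 3 5 8 1 2].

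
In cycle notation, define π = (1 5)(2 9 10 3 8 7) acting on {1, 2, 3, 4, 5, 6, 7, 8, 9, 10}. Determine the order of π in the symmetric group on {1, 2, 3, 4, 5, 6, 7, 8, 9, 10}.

The cycle type of π is (6, 2, 1, 1).
Since disjoint cycles commute, ord(π) = lcm(6, 2) = 6.

6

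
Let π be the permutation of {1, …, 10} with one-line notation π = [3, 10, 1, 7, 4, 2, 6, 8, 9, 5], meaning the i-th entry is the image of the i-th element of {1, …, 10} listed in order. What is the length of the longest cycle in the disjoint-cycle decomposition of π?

Decomposing into disjoint cycles gives (1, 3)(2, 10, 5, 4, 7, 6); the longest has length 6.

6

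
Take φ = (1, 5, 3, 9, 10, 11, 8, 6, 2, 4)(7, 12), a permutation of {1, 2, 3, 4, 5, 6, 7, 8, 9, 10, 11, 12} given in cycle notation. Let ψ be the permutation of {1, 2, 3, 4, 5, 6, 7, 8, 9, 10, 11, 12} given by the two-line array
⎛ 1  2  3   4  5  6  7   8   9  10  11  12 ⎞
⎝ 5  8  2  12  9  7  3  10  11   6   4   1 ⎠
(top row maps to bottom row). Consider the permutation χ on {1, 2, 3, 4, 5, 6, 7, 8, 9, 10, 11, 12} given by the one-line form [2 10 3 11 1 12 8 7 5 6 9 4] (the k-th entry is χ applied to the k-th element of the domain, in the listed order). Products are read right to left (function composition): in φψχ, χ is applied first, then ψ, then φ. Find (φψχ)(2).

Apply the permutations in order: χ(2) = 10, then ψ(10) = 6, then φ(6) = 2. So (φψχ)(2) = 2.

2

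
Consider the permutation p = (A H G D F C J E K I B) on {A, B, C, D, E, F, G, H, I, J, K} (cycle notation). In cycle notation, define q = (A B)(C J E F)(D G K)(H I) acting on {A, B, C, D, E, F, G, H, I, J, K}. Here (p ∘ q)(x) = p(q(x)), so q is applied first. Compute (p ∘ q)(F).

First apply q: q(F) = C, then p(C) = J. Thus (p ∘ q)(F) = J.

J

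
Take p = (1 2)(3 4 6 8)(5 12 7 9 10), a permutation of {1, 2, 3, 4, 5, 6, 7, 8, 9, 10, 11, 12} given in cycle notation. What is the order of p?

The disjoint cycles have lengths 5, 4, 2, 1.
The order of p is the least common multiple of its cycle lengths: lcm(5, 4, 2) = 20.

20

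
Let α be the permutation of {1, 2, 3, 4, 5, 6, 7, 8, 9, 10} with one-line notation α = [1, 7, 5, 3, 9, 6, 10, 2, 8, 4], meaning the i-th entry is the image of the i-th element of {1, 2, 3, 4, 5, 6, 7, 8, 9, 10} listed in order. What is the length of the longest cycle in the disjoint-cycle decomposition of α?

Decomposing into disjoint cycles gives (2 7 10 4 3 5 9 8); the longest has length 8.

8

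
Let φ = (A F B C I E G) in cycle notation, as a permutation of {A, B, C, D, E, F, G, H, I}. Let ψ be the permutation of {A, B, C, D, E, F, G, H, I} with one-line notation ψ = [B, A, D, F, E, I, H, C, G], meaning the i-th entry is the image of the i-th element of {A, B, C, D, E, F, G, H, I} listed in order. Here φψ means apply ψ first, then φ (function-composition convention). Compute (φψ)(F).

E

ψ(F) = I, then φ(I) = E; composing gives (φψ)(F) = E.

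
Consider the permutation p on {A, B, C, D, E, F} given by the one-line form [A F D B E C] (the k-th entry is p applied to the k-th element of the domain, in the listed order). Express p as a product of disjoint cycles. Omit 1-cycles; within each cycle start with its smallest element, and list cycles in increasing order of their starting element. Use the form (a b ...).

From B: B → F → C → D → B, closing the cycle (B F C D).
Continuing from each remaining unvisited element yields (B F C D).

(B F C D)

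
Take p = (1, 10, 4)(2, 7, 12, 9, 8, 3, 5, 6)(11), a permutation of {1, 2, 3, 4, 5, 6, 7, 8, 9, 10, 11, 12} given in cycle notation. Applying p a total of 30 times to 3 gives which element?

9

3 lies in the 8-cycle (2, 7, 12, 9, 8, 3, 5, 6).
Since the cycle has length 8, p^30 acts on it the same as p^6 (30 mod 8 = 6).
Advancing 6 steps from 3: 3 → 5 → 6 → 2 → 7 → 12 → 9.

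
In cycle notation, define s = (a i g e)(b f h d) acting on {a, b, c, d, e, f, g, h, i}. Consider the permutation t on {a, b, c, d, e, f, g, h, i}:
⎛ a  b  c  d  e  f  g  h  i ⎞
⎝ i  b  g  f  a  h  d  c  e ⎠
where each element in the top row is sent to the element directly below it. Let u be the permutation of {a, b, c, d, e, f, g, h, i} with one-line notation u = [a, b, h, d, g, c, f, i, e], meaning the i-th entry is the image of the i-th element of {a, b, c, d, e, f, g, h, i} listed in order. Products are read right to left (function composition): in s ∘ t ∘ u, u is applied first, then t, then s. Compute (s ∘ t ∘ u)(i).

Chase i: u(i) = e; t(e) = a; s(a) = i. Hence (s ∘ t ∘ u)(i) = i.

i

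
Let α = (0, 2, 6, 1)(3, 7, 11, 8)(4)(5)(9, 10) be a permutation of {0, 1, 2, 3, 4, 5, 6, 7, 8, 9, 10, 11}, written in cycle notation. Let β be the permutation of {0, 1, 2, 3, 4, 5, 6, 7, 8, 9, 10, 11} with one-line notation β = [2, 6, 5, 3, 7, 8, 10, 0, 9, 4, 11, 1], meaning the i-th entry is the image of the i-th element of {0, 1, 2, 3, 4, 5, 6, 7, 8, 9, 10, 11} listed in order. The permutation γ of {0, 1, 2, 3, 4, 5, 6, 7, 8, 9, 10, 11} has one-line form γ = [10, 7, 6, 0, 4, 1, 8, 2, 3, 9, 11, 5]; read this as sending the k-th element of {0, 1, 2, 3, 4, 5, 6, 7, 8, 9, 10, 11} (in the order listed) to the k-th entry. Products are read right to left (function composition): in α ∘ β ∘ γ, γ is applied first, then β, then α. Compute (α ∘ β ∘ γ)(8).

Apply the permutations in order: γ(8) = 3, then β(3) = 3, then α(3) = 7. So (α ∘ β ∘ γ)(8) = 7.

7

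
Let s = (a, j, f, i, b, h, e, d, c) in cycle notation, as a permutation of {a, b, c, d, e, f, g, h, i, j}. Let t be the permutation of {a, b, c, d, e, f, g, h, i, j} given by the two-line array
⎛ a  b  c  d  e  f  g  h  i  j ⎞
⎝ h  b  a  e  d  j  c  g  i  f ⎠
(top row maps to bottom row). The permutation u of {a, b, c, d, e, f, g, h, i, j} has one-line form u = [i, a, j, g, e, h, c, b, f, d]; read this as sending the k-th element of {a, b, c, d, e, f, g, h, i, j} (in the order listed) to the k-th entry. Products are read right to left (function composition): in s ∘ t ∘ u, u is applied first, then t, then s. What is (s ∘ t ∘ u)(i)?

Apply the permutations in order: u(i) = f, then t(f) = j, then s(j) = f. So (s ∘ t ∘ u)(i) = f.

f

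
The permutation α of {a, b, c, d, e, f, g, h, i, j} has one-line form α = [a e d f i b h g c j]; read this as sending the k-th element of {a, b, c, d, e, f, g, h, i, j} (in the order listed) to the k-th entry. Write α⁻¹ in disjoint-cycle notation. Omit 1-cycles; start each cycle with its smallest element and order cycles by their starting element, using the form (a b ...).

(b f d c i e)(g h)

The cycle decomposition of α is (b e i c d f)(g h).
Reversing each cycle (and rotating so the smallest element leads) gives α⁻¹ = (b f d c i e)(g h).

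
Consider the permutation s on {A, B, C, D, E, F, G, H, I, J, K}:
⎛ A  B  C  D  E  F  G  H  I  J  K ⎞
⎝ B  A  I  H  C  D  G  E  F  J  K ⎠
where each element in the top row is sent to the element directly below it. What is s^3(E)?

F

Tracing E → C → … returns to E after 6 steps, so E lies in a 6-cycle (C, I, F, D, H, E).
Stepping 3 places around the cycle: E → C → I → F.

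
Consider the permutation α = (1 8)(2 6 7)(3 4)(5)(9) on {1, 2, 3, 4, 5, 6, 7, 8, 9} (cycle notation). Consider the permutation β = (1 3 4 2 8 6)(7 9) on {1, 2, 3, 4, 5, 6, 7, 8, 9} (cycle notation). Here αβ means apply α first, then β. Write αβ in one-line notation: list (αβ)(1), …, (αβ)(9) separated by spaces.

6 1 2 4 5 9 8 3 7

Chase each element through α then β: 1 → 8 → 6; 2 → 6 → 1; 3 → 4 → 2; 4 → 3 → 4; 5 → 5 → 5; 6 → 7 → 9; 7 → 2 → 8; 8 → 1 → 3; 9 → 9 → 7.
Collecting the images, αβ = [6 1 2 4 5 9 8 3 7].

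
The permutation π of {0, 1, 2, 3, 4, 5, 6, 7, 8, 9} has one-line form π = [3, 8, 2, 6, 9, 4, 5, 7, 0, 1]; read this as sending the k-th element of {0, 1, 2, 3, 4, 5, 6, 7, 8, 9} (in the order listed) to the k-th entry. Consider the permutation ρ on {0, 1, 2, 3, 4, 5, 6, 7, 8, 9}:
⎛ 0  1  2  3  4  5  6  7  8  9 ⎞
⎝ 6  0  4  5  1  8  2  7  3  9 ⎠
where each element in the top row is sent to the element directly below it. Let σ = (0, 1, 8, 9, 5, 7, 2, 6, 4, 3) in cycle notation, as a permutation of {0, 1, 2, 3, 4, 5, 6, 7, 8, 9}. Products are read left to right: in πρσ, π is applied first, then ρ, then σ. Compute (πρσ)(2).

Apply the permutations in order: π(2) = 2, then ρ(2) = 4, then σ(4) = 3. So (πρσ)(2) = 3.

3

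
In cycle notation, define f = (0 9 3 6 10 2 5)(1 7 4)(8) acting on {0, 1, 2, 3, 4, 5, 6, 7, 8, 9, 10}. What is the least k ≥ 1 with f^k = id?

21

The disjoint cycles have lengths 7, 3, 1.
The order of f is the least common multiple of its cycle lengths: lcm(7, 3) = 21.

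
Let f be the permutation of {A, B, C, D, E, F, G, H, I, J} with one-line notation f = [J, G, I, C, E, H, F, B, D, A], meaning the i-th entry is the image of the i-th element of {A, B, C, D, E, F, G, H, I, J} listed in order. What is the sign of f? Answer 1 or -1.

In disjoint-cycle form the cycle lengths are 4, 3, 2, 1.
A cycle is odd iff its length is even; f has 2 even-length cycles, so sgn(f) = (−1)^2 and f is even.

1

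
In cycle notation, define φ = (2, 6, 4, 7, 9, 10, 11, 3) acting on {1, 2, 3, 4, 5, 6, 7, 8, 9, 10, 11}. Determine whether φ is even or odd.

The cycle lengths are 8, 1, 1, 1.
A cycle is odd iff its length is even; φ has 1 even-length cycle, so sgn(φ) = (−1)^1 and φ is odd.

odd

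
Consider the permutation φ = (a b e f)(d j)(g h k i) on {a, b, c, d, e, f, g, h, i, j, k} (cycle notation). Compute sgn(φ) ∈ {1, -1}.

-1

The cycle lengths are 4, 4, 2, 1.
A cycle is odd iff its length is even; φ has 3 even-length cycles, so sgn(φ) = (−1)^3 and φ is odd.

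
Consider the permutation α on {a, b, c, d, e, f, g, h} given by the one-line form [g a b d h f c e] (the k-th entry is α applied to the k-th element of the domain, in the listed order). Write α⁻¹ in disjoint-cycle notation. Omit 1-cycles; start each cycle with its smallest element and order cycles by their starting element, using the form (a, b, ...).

The cycle decomposition of α is (a, g, c, b)(e, h).
The inverse reverses every cycle; in canonical form, α⁻¹ = (a, b, c, g)(e, h).

(a, b, c, g)(e, h)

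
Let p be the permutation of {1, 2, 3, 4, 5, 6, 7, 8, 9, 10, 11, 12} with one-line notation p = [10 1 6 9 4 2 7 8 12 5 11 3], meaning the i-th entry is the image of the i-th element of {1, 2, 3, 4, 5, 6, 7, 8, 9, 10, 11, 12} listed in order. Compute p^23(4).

Tracing 4 → 9 → … returns to 4 after 9 steps, so 4 lies in a 9-cycle (1 10 5 4 9 12 3 6 2).
On a 9-cycle, p^9 is the identity, so p^23 = p^5 there (23 ≡ 5 mod 9).
Stepping 5 places around the cycle: 4 → 9 → 12 → 3 → 6 → 2.

2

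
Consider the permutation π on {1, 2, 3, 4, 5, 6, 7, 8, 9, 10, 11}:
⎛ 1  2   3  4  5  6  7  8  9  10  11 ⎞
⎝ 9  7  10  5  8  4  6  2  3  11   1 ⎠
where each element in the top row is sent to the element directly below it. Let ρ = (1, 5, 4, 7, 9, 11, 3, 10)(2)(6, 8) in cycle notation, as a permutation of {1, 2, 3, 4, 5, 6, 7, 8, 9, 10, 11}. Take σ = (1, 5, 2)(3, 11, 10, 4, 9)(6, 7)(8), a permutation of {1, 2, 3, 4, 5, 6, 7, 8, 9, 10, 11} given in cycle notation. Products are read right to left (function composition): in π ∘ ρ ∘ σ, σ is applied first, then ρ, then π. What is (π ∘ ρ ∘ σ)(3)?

Chase 3: σ(3) = 11; ρ(11) = 3; π(3) = 10. Hence (π ∘ ρ ∘ σ)(3) = 10.

10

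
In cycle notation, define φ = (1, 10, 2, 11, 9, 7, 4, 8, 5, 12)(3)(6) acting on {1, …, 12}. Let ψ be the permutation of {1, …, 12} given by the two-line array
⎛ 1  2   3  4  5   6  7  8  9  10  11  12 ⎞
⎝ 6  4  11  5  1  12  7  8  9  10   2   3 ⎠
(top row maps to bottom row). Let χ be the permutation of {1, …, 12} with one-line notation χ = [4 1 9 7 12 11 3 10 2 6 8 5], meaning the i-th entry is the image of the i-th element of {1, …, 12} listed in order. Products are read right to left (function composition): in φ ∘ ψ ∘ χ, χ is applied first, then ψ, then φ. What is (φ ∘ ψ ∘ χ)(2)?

Apply the permutations in order: χ(2) = 1, then ψ(1) = 6, then φ(6) = 6. So (φ ∘ ψ ∘ χ)(2) = 6.

6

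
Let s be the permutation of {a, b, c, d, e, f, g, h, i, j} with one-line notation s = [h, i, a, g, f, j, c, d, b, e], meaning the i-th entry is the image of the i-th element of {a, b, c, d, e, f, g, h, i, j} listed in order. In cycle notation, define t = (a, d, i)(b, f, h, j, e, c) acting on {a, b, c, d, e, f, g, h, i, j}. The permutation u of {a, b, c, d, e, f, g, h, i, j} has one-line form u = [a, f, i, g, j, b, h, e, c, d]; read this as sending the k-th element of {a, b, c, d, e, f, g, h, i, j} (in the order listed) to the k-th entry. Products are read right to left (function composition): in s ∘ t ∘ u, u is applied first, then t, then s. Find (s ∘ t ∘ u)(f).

j

(s ∘ t ∘ u)(f) = s(t(u(f))). u(f) = b, then t(b) = f, then s(f) = j, so the result is j.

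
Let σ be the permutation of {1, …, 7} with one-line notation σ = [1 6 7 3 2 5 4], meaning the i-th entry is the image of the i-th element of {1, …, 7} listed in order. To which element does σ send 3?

3 is element number 3 of the domain, and entry number 3 of the one-line form is 7, so σ(3) = 7.

7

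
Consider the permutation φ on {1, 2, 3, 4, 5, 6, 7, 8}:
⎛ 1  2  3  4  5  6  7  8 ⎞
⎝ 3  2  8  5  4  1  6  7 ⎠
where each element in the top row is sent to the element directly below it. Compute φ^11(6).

Tracing 6 → 1 → … returns to 6 after 5 steps, so 6 lies in a 5-cycle (1 3 8 7 6).
Powers repeat with period 5 on this cycle, and 11 mod 5 = 1, so φ^11(6) = φ^1(6).
Stepping 1 place around the cycle: 6 → 1.

1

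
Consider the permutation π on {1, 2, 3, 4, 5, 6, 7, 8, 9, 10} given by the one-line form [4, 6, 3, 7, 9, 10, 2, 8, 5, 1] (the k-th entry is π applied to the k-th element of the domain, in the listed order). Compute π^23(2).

7

Tracing 2 → 6 → … returns to 2 after 6 steps, so 2 lies in a 6-cycle (1, 4, 7, 2, 6, 10).
On a 6-cycle, π^6 is the identity, so π^23 = π^5 there (23 ≡ 5 mod 6).
Advancing 5 steps from 2: 2 → 6 → 10 → 1 → 4 → 7.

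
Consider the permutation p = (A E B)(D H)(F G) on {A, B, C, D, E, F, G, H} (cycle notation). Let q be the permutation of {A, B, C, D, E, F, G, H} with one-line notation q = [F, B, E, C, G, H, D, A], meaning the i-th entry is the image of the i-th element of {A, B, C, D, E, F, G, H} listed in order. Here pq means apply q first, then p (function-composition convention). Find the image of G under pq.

H

First apply q: q(G) = D, then p(D) = H. Thus (pq)(G) = H.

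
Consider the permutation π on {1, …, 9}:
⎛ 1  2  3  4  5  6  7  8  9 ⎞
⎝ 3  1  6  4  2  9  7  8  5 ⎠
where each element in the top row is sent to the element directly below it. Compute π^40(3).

Tracing 3 → 6 → … returns to 3 after 6 steps, so 3 lies in a 6-cycle (1 3 6 9 5 2).
On a 6-cycle, π^6 is the identity, so π^40 = π^4 there (40 ≡ 4 mod 6).
Advancing 4 steps from 3: 3 → 6 → 9 → 5 → 2.

2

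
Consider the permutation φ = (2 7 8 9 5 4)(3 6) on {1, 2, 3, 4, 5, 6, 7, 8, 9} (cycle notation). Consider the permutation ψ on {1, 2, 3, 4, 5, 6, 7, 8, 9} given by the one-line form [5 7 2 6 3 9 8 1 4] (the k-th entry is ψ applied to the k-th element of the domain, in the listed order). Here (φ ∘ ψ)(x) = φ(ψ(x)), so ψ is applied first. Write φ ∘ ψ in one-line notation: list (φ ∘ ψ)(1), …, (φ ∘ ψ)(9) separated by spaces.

For each element, apply ψ then φ: 1 → 5 → 4; 2 → 7 → 8; 3 → 2 → 7; 4 → 6 → 3; 5 → 3 → 6; 6 → 9 → 5; 7 → 8 → 9; 8 → 1 → 1; 9 → 4 → 2.
Collecting the images, φ ∘ ψ = [4 8 7 3 6 5 9 1 2].

4 8 7 3 6 5 9 1 2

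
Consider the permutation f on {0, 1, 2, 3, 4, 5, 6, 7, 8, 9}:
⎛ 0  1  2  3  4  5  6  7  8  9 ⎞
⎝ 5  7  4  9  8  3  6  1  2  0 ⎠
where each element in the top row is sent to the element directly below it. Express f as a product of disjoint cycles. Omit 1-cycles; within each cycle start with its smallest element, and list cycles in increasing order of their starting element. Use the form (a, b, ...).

(0, 5, 3, 9)(1, 7)(2, 4, 8)

Iterating f from 0 gives 0 → 5 → 3 → 9 → 0; that is the 4-cycle (0, 5, 3, 9).
Repeating from the next unused element and collecting all non-trivial cycles gives (0, 5, 3, 9)(1, 7)(2, 4, 8).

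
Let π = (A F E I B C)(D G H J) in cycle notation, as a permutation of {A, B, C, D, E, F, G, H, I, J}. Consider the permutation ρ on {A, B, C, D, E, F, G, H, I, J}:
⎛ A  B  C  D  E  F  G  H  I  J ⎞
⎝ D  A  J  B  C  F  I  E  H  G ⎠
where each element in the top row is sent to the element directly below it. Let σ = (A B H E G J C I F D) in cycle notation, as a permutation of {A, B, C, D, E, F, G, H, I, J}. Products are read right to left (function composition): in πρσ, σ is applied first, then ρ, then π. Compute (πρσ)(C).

(πρσ)(C) = π(ρ(σ(C))). σ(C) = I, then ρ(I) = H, then π(H) = J, so the result is J.

J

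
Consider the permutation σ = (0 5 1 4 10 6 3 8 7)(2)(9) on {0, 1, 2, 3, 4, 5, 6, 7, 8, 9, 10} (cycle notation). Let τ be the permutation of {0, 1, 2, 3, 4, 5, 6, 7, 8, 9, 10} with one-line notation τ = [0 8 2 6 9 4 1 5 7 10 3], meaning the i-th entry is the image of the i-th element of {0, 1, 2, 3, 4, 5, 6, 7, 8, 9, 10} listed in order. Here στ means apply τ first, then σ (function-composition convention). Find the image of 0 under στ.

5

τ(0) = 0, then σ(0) = 5; composing gives (στ)(0) = 5.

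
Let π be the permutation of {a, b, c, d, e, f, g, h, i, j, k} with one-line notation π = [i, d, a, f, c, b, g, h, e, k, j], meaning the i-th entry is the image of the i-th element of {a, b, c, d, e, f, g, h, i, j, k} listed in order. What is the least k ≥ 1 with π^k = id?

The disjoint-cycle form of π has cycle lengths 4, 3, 2, 1, 1.
The order of π is the least common multiple of its cycle lengths: lcm(4, 3, 2) = 12.

12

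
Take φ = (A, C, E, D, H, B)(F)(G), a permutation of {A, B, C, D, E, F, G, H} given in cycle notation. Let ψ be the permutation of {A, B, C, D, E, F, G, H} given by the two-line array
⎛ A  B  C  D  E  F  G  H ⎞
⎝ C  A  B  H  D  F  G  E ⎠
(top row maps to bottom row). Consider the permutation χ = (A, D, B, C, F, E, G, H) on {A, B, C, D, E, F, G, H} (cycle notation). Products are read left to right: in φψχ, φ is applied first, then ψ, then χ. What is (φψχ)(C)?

B

(φψχ)(C) = χ(ψ(φ(C))). φ(C) = E, then ψ(E) = D, then χ(D) = B, so the result is B.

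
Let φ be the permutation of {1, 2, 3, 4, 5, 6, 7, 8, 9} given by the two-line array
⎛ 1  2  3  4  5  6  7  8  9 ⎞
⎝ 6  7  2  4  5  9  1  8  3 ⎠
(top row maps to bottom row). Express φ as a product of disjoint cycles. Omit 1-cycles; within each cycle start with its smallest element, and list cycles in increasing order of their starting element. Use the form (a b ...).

Iterating φ from 1 gives 1 → 6 → 9 → 3 → 2 → 7 → 1; that is the 6-cycle (1 6 9 3 2 7).
Continuing from each remaining unvisited element yields (1 6 9 3 2 7).

(1 6 9 3 2 7)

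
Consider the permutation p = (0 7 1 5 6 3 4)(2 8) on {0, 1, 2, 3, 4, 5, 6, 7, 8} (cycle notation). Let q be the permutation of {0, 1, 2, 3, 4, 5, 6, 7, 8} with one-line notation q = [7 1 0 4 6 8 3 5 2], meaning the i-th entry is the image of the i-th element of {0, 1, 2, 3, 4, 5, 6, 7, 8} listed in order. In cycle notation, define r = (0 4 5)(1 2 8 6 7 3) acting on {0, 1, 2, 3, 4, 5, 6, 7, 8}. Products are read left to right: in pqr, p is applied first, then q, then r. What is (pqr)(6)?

5

Chase 6: p(6) = 3; q(3) = 4; r(4) = 5. Hence (pqr)(6) = 5.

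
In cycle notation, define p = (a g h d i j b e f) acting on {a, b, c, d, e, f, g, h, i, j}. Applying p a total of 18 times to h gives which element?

h

h lies in the 9-cycle (a g h d i j b e f).
Since the cycle has length 9, p^18 acts on it the same as p^0 (18 mod 9 = 0).
So p^18(h) = h.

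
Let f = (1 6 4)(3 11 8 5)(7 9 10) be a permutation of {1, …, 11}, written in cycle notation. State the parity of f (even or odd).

The cycle lengths are 4, 3, 3, 1.
A cycle is odd iff its length is even; f has 1 even-length cycle, so sgn(f) = (−1)^1 and f is odd.

odd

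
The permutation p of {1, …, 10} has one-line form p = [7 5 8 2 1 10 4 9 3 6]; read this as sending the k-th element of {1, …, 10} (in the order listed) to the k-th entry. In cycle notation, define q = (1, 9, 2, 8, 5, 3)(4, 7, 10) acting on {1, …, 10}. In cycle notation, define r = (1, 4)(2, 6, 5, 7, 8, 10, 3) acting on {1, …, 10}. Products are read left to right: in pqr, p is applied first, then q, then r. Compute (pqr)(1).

3

Apply the permutations in order: p(1) = 7, then q(7) = 10, then r(10) = 3. So (pqr)(1) = 3.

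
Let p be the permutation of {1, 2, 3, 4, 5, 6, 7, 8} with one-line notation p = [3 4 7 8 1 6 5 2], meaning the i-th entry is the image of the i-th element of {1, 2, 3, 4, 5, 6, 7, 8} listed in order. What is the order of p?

The disjoint-cycle form of p has cycle lengths 4, 3, 1.
The order of p is the least common multiple of its cycle lengths: lcm(4, 3) = 12.

12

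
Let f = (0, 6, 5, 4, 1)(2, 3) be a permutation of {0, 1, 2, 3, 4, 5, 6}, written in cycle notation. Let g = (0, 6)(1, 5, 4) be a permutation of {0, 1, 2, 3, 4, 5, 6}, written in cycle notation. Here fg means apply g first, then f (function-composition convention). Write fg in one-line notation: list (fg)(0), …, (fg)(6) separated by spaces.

(fg)(x) = f(g(x)). Computing each image: f(g(0)) = f(6) = 5, f(g(1)) = f(5) = 4, f(g(2)) = f(2) = 3, f(g(3)) = f(3) = 2, f(g(4)) = f(1) = 0, f(g(5)) = f(4) = 1, f(g(6)) = f(0) = 6.
Hence fg = [5 4 3 2 0 1 6].

5 4 3 2 0 1 6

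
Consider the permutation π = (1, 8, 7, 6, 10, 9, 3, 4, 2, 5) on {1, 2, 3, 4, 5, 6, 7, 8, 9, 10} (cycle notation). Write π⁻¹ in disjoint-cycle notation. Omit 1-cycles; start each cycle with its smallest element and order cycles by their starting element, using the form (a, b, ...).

(1, 5, 2, 4, 3, 9, 10, 6, 7, 8)

The inverse reverses each cycle.
After reversing and putting each cycle's least element first, π⁻¹ = (1, 5, 2, 4, 3, 9, 10, 6, 7, 8).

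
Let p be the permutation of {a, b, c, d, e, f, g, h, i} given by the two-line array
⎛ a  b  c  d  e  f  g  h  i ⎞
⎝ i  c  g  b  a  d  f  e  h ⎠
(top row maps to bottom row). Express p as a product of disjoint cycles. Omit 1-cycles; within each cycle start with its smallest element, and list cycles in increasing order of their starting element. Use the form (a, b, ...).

From a: a → i → h → e → a, closing the cycle (a, i, h, e).
Continuing from each remaining unvisited element yields (a, i, h, e)(b, c, g, f, d).

(a, i, h, e)(b, c, g, f, d)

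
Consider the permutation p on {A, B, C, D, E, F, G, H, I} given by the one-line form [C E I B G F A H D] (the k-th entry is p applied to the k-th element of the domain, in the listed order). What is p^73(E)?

C

Tracing E → G → … returns to E after 7 steps, so E lies in a 7-cycle (A, C, I, D, B, E, G).
Powers repeat with period 7 on this cycle, and 73 mod 7 = 3, so p^73(E) = p^3(E).
Stepping 3 places around the cycle: E → G → A → C.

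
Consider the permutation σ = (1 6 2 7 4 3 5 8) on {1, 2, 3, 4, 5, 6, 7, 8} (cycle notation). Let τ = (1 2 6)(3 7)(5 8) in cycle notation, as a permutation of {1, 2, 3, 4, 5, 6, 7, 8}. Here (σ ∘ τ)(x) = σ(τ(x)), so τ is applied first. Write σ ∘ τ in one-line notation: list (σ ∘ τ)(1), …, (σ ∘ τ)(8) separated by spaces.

7 2 4 3 1 6 5 8

Chase each element through τ then σ: 1 → 2 → 7; 2 → 6 → 2; 3 → 7 → 4; 4 → 4 → 3; 5 → 8 → 1; 6 → 1 → 6; 7 → 3 → 5; 8 → 5 → 8.
So σ ∘ τ in one-line form is 7 2 4 3 1 6 5 8.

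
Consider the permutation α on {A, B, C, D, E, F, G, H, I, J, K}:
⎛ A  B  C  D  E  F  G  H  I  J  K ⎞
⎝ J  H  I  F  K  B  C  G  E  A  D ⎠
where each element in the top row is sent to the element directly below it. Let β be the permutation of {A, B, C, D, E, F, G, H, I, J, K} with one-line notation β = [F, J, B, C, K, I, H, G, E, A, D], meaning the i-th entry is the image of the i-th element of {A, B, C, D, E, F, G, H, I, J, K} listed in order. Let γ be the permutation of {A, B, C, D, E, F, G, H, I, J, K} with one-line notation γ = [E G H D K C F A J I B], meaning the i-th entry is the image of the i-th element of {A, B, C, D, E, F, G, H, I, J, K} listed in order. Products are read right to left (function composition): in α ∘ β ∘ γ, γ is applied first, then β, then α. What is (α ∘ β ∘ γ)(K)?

Apply the permutations in order: γ(K) = B, then β(B) = J, then α(J) = A. So (α ∘ β ∘ γ)(K) = A.

A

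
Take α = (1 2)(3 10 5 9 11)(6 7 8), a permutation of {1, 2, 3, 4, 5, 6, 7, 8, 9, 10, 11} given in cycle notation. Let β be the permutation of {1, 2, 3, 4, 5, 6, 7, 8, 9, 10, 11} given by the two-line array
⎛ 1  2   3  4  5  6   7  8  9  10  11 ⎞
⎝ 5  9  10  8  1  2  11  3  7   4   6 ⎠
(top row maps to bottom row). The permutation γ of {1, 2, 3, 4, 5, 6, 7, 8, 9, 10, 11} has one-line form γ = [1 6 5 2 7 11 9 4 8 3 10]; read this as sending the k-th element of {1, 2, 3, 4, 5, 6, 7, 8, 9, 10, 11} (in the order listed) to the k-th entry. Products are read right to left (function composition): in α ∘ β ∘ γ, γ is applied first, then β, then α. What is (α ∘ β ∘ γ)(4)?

Chase 4: γ(4) = 2; β(2) = 9; α(9) = 11. Hence (α ∘ β ∘ γ)(4) = 11.

11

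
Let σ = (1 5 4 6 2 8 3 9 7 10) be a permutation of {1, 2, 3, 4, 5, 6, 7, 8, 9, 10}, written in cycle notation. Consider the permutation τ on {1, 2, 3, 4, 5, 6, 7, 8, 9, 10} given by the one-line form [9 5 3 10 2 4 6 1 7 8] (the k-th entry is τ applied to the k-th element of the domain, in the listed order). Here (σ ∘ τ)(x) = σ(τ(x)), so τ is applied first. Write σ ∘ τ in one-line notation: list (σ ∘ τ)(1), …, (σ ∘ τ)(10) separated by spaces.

(σ ∘ τ)(x) = σ(τ(x)). Computing each image: σ(τ(1)) = σ(9) = 7, σ(τ(2)) = σ(5) = 4, σ(τ(3)) = σ(3) = 9, σ(τ(4)) = σ(10) = 1, σ(τ(5)) = σ(2) = 8, σ(τ(6)) = σ(4) = 6, σ(τ(7)) = σ(6) = 2, σ(τ(8)) = σ(1) = 5, σ(τ(9)) = σ(7) = 10, σ(τ(10)) = σ(8) = 3.
Hence σ ∘ τ = [7 4 9 1 8 6 2 5 10 3].

7 4 9 1 8 6 2 5 10 3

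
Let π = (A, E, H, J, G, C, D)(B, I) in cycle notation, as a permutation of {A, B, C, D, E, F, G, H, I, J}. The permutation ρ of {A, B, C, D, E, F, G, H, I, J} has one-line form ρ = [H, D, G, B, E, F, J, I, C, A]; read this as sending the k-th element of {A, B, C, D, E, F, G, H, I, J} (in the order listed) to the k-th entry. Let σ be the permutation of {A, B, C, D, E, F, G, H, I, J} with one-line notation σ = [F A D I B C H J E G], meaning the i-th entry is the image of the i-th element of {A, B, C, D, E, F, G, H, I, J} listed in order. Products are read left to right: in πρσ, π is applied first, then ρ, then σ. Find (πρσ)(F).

Chase F: π(F) = F; ρ(F) = F; σ(F) = C. Hence (πρσ)(F) = C.

C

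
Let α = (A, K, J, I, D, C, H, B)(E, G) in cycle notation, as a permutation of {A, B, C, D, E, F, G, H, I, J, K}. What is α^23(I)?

J

I lies in the 8-cycle (A, K, J, I, D, C, H, B).
Powers repeat with period 8 on this cycle, and 23 mod 8 = 7, so α^23(I) = α^7(I).
Stepping 7 places around the cycle: I → D → C → H → B → A → K → J.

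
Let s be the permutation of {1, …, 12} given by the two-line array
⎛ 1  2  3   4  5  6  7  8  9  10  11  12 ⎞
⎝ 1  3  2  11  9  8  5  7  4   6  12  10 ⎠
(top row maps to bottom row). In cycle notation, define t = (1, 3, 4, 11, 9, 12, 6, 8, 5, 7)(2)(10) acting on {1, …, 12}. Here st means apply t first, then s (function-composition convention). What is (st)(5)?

5

First apply t: t(5) = 7, then s(7) = 5. Thus (st)(5) = 5.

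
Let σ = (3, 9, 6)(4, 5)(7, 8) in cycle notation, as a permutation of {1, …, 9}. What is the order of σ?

The cycle type of σ is (3, 2, 2, 1, 1).
Since disjoint cycles commute, ord(σ) = lcm(3, 2, 2) = 6.

6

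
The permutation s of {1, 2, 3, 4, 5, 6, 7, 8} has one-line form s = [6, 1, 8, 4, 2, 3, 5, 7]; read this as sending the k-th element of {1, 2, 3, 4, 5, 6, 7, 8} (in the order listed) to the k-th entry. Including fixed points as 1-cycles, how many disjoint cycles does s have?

2

The cycle decomposition is (1, 6, 3, 8, 7, 5, 2)(4), which has 2 cycles (counting 1-cycles).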